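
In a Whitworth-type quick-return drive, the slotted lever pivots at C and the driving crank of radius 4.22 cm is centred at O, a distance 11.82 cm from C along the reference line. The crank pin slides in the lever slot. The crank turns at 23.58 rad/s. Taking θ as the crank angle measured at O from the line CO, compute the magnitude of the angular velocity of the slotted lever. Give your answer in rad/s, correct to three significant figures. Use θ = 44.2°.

5.51

ω = 23.58 rad/s
Crank pin A relative to C: A = (d + r cosθ, r sinθ); lever angle φ = atan2(r sinθ, d + r cosθ).
Differentiating tanφ: φ̇ = rω(d cosθ + r)/(d² + r² + 2dr cosθ).
d² + r² + 2dr cosθ = |CA|² = 0.022904 m²;  d cosθ + r = +0.12694 m.
|ω_lever| = |0.0422·23.58·+0.12694| / 0.022904 = 5.5149 rad/s.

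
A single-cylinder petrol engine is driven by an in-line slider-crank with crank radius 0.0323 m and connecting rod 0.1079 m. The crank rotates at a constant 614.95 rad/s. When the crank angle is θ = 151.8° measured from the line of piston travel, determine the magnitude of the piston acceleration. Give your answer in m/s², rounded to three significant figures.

8660

ω = 615 rad/s
x(θ) = r cosθ + √(L² − r² sin²θ); with ω constant, a = ω²·d²x/dθ².
d²x/dθ² = −r cosθ − r²(cos2θ)/√u − r⁴ sin²2θ/(4u^{3/2}),  u = L² − r² sin²θ = 0.0114094 m².
Substituting r = 0.0323 m, L = 0.1079 m, θ = 151.8°: d²x/dθ² = +0.022906 m.
a = ω²·d²x/dθ² = (615)²·(+0.022906) = +8662.2 m/s²;  |a| = 8662.2 m/s².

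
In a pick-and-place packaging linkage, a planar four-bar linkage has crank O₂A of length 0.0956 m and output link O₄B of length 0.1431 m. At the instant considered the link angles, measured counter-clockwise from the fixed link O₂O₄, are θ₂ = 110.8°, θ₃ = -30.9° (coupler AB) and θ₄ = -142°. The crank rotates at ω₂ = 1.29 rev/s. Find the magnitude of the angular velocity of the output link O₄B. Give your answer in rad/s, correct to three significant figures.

3.60

ω₂ = 8.105 rad/s (from 1.29 rev/s).
Differentiating the loop-closure r₂e^{iθ₂}+r₃e^{iθ₃}=r₁+r₄e^{iθ₄} gives r₂ω₂e^{iθ₂}+r₃ω₃e^{iθ₃}=r₄ω₄e^{iθ₄}.
Eliminating the other unknown: ω₄ = r₂ω₂ sin(θ₂−θ₃) / [r₄ sin(θ₄−θ₃)].
Numerator sine = +0.61978; denominator sine = -0.93295.
Result = 0.0956·8.105·(+0.61978) / (0.1431·(-0.93295)) = -3.5972 rad/s; magnitude 3.5972 rad/s.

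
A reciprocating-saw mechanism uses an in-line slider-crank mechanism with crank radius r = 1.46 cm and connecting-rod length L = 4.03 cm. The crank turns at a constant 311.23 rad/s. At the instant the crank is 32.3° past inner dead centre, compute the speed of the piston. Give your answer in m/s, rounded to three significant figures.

3.19

ω = 311.2 rad/s
For an in-line slider-crank, x = r cosθ + √(L² − r² sin²θ), so v = −rω sinθ·[1 + r cosθ/√(L² − r² sin²θ)].
With r = 0.0146 m, L = 0.0403 m, θ = 32.3°: √(L² − r² sin²θ) = 0.039538 m.
v = −0.0146·311.2·0.53435·[1 + 0.0146·0.84526/0.039538] = -3.1859 m/s.
|v| = 3.1859 m/s.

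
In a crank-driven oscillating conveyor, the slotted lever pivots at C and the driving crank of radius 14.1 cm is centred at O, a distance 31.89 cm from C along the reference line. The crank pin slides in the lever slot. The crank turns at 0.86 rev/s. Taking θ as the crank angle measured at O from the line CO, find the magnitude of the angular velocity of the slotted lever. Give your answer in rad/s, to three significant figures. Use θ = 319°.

1.53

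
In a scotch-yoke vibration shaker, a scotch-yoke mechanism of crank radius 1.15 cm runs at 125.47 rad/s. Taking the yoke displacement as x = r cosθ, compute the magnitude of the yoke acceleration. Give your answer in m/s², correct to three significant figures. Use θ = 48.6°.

120

ω = 125.5 rad/s
x = r cosθ ⇒ ẍ = −rω² cosθ (ω constant).
|a| = rω²|cosθ| = 0.0115·(125.5)²·|cos 48.6°| = 119.72 m/s².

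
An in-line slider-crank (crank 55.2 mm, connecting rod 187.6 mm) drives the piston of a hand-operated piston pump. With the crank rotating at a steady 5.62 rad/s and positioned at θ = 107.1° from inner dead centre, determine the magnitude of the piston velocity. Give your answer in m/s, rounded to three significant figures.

0.270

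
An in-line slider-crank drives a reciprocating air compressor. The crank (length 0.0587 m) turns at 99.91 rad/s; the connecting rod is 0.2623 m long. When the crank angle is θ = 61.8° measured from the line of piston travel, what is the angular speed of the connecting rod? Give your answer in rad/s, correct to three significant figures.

10.8

ω = 99.91 rad/s
The rod makes angle φ with the slider axis where L sinφ = r sinθ; differentiating, L cosφ·φ̇ = r ω cosθ.
L cosφ = √(L² − r² sin²θ) = 0.25715 m.
|ω_rod| = r ω |cosθ| / √(L² − r² sin²θ) = 0.0587·99.91·0.47255/0.25715 = 10.777 rad/s.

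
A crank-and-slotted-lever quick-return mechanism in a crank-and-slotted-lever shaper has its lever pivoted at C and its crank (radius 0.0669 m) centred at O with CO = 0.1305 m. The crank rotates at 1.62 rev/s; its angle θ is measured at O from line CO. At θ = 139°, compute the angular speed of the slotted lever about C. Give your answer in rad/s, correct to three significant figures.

ω = 10.18 rad/s (from 1.62 rev/s).
Crank pin A relative to C: A = (d + r cosθ, r sinθ); lever angle φ = atan2(r sinθ, d + r cosθ).
Differentiating tanφ: φ̇ = rω(d cosθ + r)/(d² + r² + 2dr cosθ).
d² + r² + 2dr cosθ = |CA|² = 0.00832795 m²;  d cosθ + r = -0.03159 m.
|ω_lever| = |0.0669·10.18·-0.03159| / 0.00832795 = 2.583 rad/s.

2.58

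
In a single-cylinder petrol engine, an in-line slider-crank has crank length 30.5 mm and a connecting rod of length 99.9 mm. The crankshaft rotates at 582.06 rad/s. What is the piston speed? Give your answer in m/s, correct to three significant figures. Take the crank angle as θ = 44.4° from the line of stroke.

15.2

ω = 582.1 rad/s
For an in-line slider-crank, x = r cosθ + √(L² − r² sin²θ), so v = −rω sinθ·[1 + r cosθ/√(L² − r² sin²θ)].
With r = 0.0305 m, L = 0.0999 m, θ = 44.4°: √(L² − r² sin²θ) = 0.097594 m.
v = −0.0305·582.1·0.69966·[1 + 0.0305·0.71447/0.097594] = -15.194 m/s.
|v| = 15.194 m/s.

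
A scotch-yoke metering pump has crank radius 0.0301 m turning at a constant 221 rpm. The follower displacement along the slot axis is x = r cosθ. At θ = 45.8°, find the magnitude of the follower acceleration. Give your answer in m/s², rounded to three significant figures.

ω = 23.14 rad/s (from 221 rpm).
x = r cosθ ⇒ ẍ = −rω² cosθ (ω constant).
|a| = rω²|cosθ| = 0.0301·(23.14)²·|cos 45.8°| = 11.239 m/s².

11.2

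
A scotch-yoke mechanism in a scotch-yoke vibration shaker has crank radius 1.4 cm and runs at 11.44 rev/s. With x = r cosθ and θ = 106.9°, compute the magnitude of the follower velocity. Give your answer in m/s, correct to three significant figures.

0.963

ω = 71.88 rad/s (from 11.44 rev/s).
x = r cosθ ⇒ ẋ = −rω sinθ.
|v| = rω|sinθ| = 0.014·71.88·|sin 106.9°| = 0.96286 m/s.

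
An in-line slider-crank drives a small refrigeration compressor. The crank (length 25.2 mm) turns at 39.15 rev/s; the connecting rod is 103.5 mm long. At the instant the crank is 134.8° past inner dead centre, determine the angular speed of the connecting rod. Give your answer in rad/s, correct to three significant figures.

ω = 246 rad/s (converted from 39.15 rev/s).
The rod makes angle φ with the slider axis where L sinφ = r sinθ; differentiating, L cosφ·φ̇ = r ω cosθ.
L cosφ = √(L² − r² sin²θ) = 0.10194 m.
|ω_rod| = r ω |cosθ| / √(L² − r² sin²θ) = 0.0252·246·0.70463/0.10194 = 42.847 rad/s.

42.8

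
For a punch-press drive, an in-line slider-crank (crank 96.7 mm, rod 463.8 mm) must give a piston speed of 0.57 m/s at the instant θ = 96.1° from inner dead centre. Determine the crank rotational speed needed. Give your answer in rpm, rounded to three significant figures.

For an in-line slider-crank, |v_piston| = rω|sinθ|·[1 + r cosθ/√(L² − r² sin²θ)].
With r = 0.0967 m, L = 0.4638 m, θ = 96.1°: the bracketed kinematic factor |dx/dθ| = 0.093975 m.
ω = v/|dx/dθ| = 0.57/0.093975 = 6.0655 rad/s.
N = 60ω/(2π) = 57.921 rpm.

57.9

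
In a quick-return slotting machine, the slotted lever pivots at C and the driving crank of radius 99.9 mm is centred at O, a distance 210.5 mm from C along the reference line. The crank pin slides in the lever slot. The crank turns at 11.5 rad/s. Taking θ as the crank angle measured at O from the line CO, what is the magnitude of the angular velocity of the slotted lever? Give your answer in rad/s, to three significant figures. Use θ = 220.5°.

3.10

ω = 11.5 rad/s
Crank pin A relative to C: A = (d + r cosθ, r sinθ); lever angle φ = atan2(r sinθ, d + r cosθ).
Differentiating tanφ: φ̇ = rω(d cosθ + r)/(d² + r² + 2dr cosθ).
d² + r² + 2dr cosθ = |CA|² = 0.0223092 m²;  d cosθ + r = -0.060165 m.
|ω_lever| = |0.0999·11.5·-0.060165| / 0.0223092 = 3.0983 rad/s.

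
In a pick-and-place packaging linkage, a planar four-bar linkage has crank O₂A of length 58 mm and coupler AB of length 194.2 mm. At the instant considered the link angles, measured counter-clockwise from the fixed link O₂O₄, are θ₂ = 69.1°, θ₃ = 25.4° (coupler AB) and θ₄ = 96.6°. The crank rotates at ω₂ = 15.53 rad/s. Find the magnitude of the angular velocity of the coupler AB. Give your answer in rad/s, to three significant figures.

ω₂ = 15.53 rad/s
Differentiating the loop-closure r₂e^{iθ₂}+r₃e^{iθ₃}=r₁+r₄e^{iθ₄} gives r₂ω₂e^{iθ₂}+r₃ω₃e^{iθ₃}=r₄ω₄e^{iθ₄}.
Eliminating the other unknown: ω₃ = r₂ω₂ sin(θ₄−θ₂) / [r₃ sin(θ₃−θ₄)].
Numerator sine = +0.46175; denominator sine = -0.94665.
Result = 0.058·15.53·(+0.46175) / (0.1942·(-0.94665)) = -2.2624 rad/s; magnitude 2.2624 rad/s.

2.26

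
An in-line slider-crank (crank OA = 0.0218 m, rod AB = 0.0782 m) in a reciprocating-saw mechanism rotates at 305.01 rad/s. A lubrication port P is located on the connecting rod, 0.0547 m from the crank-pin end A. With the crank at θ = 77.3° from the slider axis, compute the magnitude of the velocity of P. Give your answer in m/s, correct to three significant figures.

ω = 305 rad/s.  Crank-pin speed |V_A| = rω = 6.6492 m/s, perpendicular to OA.
Rod angle: sinφ = −(r/L) sinθ ⇒ φ = -15.780°; ω_rod = −rω cosθ/√(L²−r²sin²θ) = -19.425 rad/s.
V_P = V_A + ω_rod × AP, with AP = 0.0547 m along the rod.
Components: V_Px = −rω sinθ − a·ω_rod·sinφ = -6.7755 m/s;  V_Py = rω cosθ + a·ω_rod·cosφ = +0.43929 m/s.
|V_P| = √(V_Px² + V_Py²) = 6.7897 m/s.

6.79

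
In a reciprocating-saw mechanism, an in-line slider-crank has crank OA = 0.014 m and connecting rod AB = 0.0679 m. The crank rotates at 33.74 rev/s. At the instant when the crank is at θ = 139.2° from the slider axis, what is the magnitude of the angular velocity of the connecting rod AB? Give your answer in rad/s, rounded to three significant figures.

33.4

ω = 212 rad/s (converted from 33.74 rev/s).
The rod makes angle φ with the slider axis where L sinφ = r sinθ; differentiating, L cosφ·φ̇ = r ω cosθ.
L cosφ = √(L² − r² sin²θ) = 0.067281 m.
|ω_rod| = r ω |cosθ| / √(L² − r² sin²θ) = 0.014·212·0.75700/0.067281 = 33.393 rad/s.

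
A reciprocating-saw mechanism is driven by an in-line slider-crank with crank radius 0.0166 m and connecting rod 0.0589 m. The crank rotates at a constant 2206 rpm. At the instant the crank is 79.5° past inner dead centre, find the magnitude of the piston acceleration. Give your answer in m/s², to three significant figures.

80.4

ω = 2π·2206/60 = 231 rad/s
x(θ) = r cosθ + √(L² − r² sin²θ); with ω constant, a = ω²·d²x/dθ².
d²x/dθ² = −r cosθ − r²(cos2θ)/√u − r⁴ sin²2θ/(4u^{3/2}),  u = L² − r² sin²θ = 0.0032028 m².
Substituting r = 0.0166 m, L = 0.0589 m, θ = 79.5°: d²x/dθ² = +0.0015072 m.
a = ω²·d²x/dθ² = (231)²·(+0.0015072) = +80.432 m/s²;  |a| = 80.432 m/s².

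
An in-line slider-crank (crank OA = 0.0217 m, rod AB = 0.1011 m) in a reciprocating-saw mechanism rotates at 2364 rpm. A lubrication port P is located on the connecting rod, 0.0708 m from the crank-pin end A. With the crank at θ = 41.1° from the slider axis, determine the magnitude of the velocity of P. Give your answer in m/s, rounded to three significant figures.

4.12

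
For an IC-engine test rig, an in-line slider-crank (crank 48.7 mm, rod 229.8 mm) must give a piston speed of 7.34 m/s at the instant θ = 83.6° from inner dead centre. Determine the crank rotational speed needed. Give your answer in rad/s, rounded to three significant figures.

148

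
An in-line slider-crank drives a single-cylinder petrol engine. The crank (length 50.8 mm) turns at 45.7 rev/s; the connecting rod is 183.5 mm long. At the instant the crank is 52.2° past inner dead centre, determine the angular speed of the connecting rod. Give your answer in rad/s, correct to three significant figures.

49.9

ω = 287.1 rad/s (converted from 45.7 rev/s).
The rod makes angle φ with the slider axis where L sinφ = r sinθ; differentiating, L cosφ·φ̇ = r ω cosθ.
L cosφ = √(L² − r² sin²θ) = 0.17906 m.
|ω_rod| = r ω |cosθ| / √(L² − r² sin²θ) = 0.0508·287.1·0.61291/0.17906 = 49.93 rad/s.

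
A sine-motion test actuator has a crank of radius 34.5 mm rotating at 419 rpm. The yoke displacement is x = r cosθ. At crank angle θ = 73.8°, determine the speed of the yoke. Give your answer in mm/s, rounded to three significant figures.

1450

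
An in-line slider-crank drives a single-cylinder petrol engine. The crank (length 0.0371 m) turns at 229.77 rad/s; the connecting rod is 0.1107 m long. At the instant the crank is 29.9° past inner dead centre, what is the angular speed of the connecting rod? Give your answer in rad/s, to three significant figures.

67.7

ω = 229.8 rad/s
The rod makes angle φ with the slider axis where L sinφ = r sinθ; differentiating, L cosφ·φ̇ = r ω cosθ.
L cosφ = √(L² − r² sin²θ) = 0.10914 m.
|ω_rod| = r ω |cosθ| / √(L² − r² sin²θ) = 0.0371·229.8·0.86690/0.10914 = 67.707 rad/s.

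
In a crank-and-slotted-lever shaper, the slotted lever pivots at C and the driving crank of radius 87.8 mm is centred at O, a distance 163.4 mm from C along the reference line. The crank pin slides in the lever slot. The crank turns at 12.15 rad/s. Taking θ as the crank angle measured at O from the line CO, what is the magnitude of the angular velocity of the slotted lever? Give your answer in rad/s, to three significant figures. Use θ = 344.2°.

4.21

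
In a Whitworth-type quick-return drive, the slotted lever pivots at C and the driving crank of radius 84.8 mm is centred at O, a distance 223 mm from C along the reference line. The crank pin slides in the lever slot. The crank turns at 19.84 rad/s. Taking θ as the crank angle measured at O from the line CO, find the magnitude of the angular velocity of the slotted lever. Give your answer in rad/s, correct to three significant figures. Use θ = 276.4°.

ω = 19.84 rad/s
Crank pin A relative to C: A = (d + r cosθ, r sinθ); lever angle φ = atan2(r sinθ, d + r cosθ).
Differentiating tanφ: φ̇ = rω(d cosθ + r)/(d² + r² + 2dr cosθ).
d² + r² + 2dr cosθ = |CA|² = 0.0611359 m²;  d cosθ + r = +0.10966 m.
|ω_lever| = |0.0848·19.84·+0.10966| / 0.0611359 = 3.0177 rad/s.

3.02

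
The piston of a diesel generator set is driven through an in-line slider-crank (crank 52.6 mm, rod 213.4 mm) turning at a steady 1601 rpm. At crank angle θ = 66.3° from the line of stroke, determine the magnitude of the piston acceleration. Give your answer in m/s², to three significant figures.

ω = 2π·1601/60 = 167.7 rad/s
x(θ) = r cosθ + √(L² − r² sin²θ); with ω constant, a = ω²·d²x/dθ².
d²x/dθ² = −r cosθ − r²(cos2θ)/√u − r⁴ sin²2θ/(4u^{3/2}),  u = L² − r² sin²θ = 0.0432198 m².
Substituting r = 0.0526 m, L = 0.2134 m, θ = 66.3°: d²x/dθ² = -0.01225 m.
a = ω²·d²x/dθ² = (167.7)²·(-0.01225) = -344.32 m/s²;  |a| = 344.32 m/s².

344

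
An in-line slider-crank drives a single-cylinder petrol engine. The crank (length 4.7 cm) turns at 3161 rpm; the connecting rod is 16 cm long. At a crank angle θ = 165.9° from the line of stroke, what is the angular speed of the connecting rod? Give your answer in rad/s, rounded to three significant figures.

ω = 331 rad/s (converted from 3161 rpm).
The rod makes angle φ with the slider axis where L sinφ = r sinθ; differentiating, L cosφ·φ̇ = r ω cosθ.
L cosφ = √(L² − r² sin²θ) = 0.15959 m.
|ω_rod| = r ω |cosθ| / √(L² − r² sin²θ) = 0.047·331·0.96987/0.15959 = 94.55 rad/s.

94.5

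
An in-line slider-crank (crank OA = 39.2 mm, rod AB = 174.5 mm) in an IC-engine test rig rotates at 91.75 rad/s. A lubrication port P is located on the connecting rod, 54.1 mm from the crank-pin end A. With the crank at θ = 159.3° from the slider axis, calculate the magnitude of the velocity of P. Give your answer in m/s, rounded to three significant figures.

2.61

ω = 91.75 rad/s.  Crank-pin speed |V_A| = rω = 3.5966 m/s, perpendicular to OA.
Rod angle: sinφ = −(r/L) sinθ ⇒ φ = -4.554°; ω_rod = −rω cosθ/√(L²−r²sin²θ) = +19.341 rad/s.
V_P = V_A + ω_rod × AP, with AP = 0.0541 m along the rod.
Components: V_Px = −rω sinθ − a·ω_rod·sinφ = -1.1882 m/s;  V_Py = rω cosθ + a·ω_rod·cosφ = -2.3214 m/s.
|V_P| = √(V_Px² + V_Py²) = 2.6078 m/s.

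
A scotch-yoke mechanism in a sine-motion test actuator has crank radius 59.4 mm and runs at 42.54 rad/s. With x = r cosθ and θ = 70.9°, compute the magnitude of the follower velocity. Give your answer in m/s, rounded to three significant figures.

2.39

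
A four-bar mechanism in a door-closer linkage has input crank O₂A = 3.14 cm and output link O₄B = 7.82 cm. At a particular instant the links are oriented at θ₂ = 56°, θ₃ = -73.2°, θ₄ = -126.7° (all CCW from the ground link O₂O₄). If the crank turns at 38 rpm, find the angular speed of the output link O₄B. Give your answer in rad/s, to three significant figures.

1.54

ω₂ = 3.979 rad/s (from 38 rpm).
Differentiating the loop-closure r₂e^{iθ₂}+r₃e^{iθ₃}=r₁+r₄e^{iθ₄} gives r₂ω₂e^{iθ₂}+r₃ω₃e^{iθ₃}=r₄ω₄e^{iθ₄}.
Eliminating the other unknown: ω₄ = r₂ω₂ sin(θ₂−θ₃) / [r₄ sin(θ₄−θ₃)].
Numerator sine = +0.77494; denominator sine = -0.80386.
Result = 0.0314·3.979·(+0.77494) / (0.0782·(-0.80386)) = -1.5404 rad/s; magnitude 1.5404 rad/s.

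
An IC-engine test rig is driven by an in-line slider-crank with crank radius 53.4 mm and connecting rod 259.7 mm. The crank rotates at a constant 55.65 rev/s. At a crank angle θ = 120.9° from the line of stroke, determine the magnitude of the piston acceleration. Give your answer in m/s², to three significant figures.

ω = 2π·55.6 = 349.7 rad/s
x(θ) = r cosθ + √(L² − r² sin²θ); with ω constant, a = ω²·d²x/dθ².
d²x/dθ² = −r cosθ − r²(cos2θ)/√u − r⁴ sin²2θ/(4u^{3/2}),  u = L² − r² sin²θ = 0.0653446 m².
Substituting r = 0.0534 m, L = 0.2597 m, θ = 120.9°: d²x/dθ² = +0.0326 m.
a = ω²·d²x/dθ² = (349.7)²·(+0.0326) = +3985.7 m/s²;  |a| = 3985.7 m/s².

3990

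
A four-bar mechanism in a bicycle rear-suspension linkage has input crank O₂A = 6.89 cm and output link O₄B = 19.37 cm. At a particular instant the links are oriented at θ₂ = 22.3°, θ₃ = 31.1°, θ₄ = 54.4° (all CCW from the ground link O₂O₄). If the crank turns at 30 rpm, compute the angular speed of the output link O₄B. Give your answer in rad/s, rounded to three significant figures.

0.432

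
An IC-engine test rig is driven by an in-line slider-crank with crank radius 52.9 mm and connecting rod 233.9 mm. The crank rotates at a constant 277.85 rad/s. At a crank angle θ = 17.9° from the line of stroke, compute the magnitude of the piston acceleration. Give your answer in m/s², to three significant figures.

4640

ω = 277.9 rad/s
x(θ) = r cosθ + √(L² − r² sin²θ); with ω constant, a = ω²·d²x/dθ².
d²x/dθ² = −r cosθ − r²(cos2θ)/√u − r⁴ sin²2θ/(4u^{3/2}),  u = L² − r² sin²θ = 0.0544448 m².
Substituting r = 0.0529 m, L = 0.2339 m, θ = 17.9°: d²x/dθ² = -0.060119 m.
a = ω²·d²x/dθ² = (277.9)²·(-0.060119) = -4641.2 m/s²;  |a| = 4641.2 m/s².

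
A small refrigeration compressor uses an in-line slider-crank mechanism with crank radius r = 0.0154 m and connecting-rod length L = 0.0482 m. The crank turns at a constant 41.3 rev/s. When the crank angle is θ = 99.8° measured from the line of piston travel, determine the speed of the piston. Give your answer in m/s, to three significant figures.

3.71

ω = 2π·41.3 = 259.5 rad/s
For an in-line slider-crank, x = r cosθ + √(L² − r² sin²θ), so v = −rω sinθ·[1 + r cosθ/√(L² − r² sin²θ)].
With r = 0.0154 m, L = 0.0482 m, θ = 99.8°: √(L² − r² sin²θ) = 0.045749 m.
v = −0.0154·259.5·0.98541·[1 + 0.0154·-0.17021/0.045749] = -3.7123 m/s.
|v| = 3.7123 m/s.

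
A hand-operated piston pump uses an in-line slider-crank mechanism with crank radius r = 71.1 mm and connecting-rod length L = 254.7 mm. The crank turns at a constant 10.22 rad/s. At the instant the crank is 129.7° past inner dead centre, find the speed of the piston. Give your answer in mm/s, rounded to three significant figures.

ω = 10.22 rad/s
For an in-line slider-crank, x = r cosθ + √(L² − r² sin²θ), so v = −rω sinθ·[1 + r cosθ/√(L² − r² sin²θ)].
With r = 0.0711 m, L = 0.2547 m, θ = 129.7°: √(L² − r² sin²θ) = 0.24876 m.
v = −0.0711·10.22·0.76940·[1 + 0.0711·-0.63877/0.24876] = -0.457 m/s.
|v| = 0.457 m/s = 457 mm/s.

457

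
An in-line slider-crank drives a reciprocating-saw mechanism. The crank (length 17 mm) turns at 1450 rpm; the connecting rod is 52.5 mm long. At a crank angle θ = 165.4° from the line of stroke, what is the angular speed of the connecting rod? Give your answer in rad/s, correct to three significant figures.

47.7

ω = 151.8 rad/s (converted from 1450 rpm).
The rod makes angle φ with the slider axis where L sinφ = r sinθ; differentiating, L cosφ·φ̇ = r ω cosθ.
L cosφ = √(L² − r² sin²θ) = 0.052325 m.
|ω_rod| = r ω |cosθ| / √(L² − r² sin²θ) = 0.017·151.8·0.96771/0.052325 = 47.74 rad/s.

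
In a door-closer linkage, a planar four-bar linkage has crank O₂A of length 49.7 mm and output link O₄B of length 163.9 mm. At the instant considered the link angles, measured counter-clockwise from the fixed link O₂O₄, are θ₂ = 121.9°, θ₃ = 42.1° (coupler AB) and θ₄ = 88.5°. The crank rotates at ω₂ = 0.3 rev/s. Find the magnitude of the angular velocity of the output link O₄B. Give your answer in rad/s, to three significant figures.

0.777

ω₂ = 1.885 rad/s (from 0.3 rev/s).
Differentiating the loop-closure r₂e^{iθ₂}+r₃e^{iθ₃}=r₁+r₄e^{iθ₄} gives r₂ω₂e^{iθ₂}+r₃ω₃e^{iθ₃}=r₄ω₄e^{iθ₄}.
Eliminating the other unknown: ω₄ = r₂ω₂ sin(θ₂−θ₃) / [r₄ sin(θ₄−θ₃)].
Numerator sine = +0.98420; denominator sine = +0.72417.
Result = 0.0497·1.885·(+0.98420) / (0.1639·(+0.72417)) = +0.77682 rad/s; magnitude 0.77682 rad/s.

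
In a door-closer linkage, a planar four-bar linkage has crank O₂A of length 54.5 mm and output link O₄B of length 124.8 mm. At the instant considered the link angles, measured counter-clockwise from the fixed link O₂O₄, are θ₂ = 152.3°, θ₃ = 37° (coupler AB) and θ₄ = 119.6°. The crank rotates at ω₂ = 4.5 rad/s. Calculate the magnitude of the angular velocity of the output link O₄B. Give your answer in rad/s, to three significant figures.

1.79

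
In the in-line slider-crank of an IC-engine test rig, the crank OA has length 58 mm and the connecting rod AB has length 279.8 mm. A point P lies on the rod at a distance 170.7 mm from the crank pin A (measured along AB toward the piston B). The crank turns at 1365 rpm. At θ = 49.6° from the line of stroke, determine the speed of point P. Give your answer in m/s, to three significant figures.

7.15

ω = 142.9 rad/s.  Crank-pin speed |V_A| = rω = 8.2907 m/s, perpendicular to OA.
Rod angle: sinφ = −(r/L) sinθ ⇒ φ = -9.083°; ω_rod = −rω cosθ/√(L²−r²sin²θ) = -19.448 rad/s.
V_P = V_A + ω_rod × AP, with AP = 0.1707 m along the rod.
Components: V_Px = −rω sinθ − a·ω_rod·sinφ = -6.8377 m/s;  V_Py = rω cosθ + a·ω_rod·cosφ = +2.0952 m/s.
|V_P| = √(V_Px² + V_Py²) = 7.1515 m/s.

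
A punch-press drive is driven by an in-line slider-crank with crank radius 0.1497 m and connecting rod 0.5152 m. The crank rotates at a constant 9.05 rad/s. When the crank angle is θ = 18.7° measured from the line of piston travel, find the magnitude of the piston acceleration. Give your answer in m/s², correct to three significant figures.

ω = 9.05 rad/s
x(θ) = r cosθ + √(L² − r² sin²θ); with ω constant, a = ω²·d²x/dθ².
d²x/dθ² = −r cosθ − r²(cos2θ)/√u − r⁴ sin²2θ/(4u^{3/2}),  u = L² − r² sin²θ = 0.263127 m².
Substituting r = 0.1497 m, L = 0.5152 m, θ = 18.7°: d²x/dθ² = -0.17685 m.
a = ω²·d²x/dθ² = (9.05)²·(-0.17685) = -14.484 m/s²;  |a| = 14.484 m/s².

14.5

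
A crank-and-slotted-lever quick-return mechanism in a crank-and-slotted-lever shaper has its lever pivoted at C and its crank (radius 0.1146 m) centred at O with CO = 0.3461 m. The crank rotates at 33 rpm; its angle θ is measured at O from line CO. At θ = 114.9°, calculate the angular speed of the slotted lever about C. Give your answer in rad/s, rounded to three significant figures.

0.124

ω = 3.456 rad/s (from 33 rpm).
Crank pin A relative to C: A = (d + r cosθ, r sinθ); lever angle φ = atan2(r sinθ, d + r cosθ).
Differentiating tanφ: φ̇ = rω(d cosθ + r)/(d² + r² + 2dr cosθ).
d² + r² + 2dr cosθ = |CA|² = 0.0995192 m²;  d cosθ + r = -0.03112 m.
|ω_lever| = |0.1146·3.456·-0.03112| / 0.0995192 = 0.12384 rad/s.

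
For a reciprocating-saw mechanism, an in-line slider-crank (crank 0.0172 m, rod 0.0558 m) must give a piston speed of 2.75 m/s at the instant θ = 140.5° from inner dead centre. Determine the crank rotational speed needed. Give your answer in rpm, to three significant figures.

3170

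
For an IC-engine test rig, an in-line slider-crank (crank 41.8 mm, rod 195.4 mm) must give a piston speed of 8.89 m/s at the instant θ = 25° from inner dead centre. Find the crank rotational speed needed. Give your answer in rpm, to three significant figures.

4020

For an in-line slider-crank, |v_piston| = rω|sinθ|·[1 + r cosθ/√(L² − r² sin²θ)].
With r = 0.0418 m, L = 0.1954 m, θ = 25°: the bracketed kinematic factor |dx/dθ| = 0.021104 m.
ω = v/|dx/dθ| = 8.89/0.021104 = 421.24 rad/s.
N = 60ω/(2π) = 4022.5 rpm.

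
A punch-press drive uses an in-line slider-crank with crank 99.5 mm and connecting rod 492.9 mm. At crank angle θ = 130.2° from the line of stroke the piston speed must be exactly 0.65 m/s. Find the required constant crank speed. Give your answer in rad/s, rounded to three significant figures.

For an in-line slider-crank, |v_piston| = rω|sinθ|·[1 + r cosθ/√(L² − r² sin²θ)].
With r = 0.0995 m, L = 0.4929 m, θ = 130.2°: the bracketed kinematic factor |dx/dθ| = 0.065976 m.
ω = v/|dx/dθ| = 0.65/0.065976 = 9.8521 rad/s.

9.85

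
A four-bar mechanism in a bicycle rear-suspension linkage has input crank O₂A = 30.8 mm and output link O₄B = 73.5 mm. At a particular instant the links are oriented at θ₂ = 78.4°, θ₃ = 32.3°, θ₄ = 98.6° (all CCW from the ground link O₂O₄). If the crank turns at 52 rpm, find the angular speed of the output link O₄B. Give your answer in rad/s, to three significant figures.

ω₂ = 5.445 rad/s (from 52 rpm).
Differentiating the loop-closure r₂e^{iθ₂}+r₃e^{iθ₃}=r₁+r₄e^{iθ₄} gives r₂ω₂e^{iθ₂}+r₃ω₃e^{iθ₃}=r₄ω₄e^{iθ₄}.
Eliminating the other unknown: ω₄ = r₂ω₂ sin(θ₂−θ₃) / [r₄ sin(θ₄−θ₃)].
Numerator sine = +0.72055; denominator sine = +0.91566.
Result = 0.0308·5.445·(+0.72055) / (0.0735·(+0.91566)) = +1.7957 rad/s; magnitude 1.7957 rad/s.

1.80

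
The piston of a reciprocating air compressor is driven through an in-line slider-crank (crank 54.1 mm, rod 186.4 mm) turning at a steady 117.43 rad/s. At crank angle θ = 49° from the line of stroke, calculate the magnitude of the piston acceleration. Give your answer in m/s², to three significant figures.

ω = 117.4 rad/s
x(θ) = r cosθ + √(L² − r² sin²θ); with ω constant, a = ω²·d²x/dθ².
d²x/dθ² = −r cosθ − r²(cos2θ)/√u − r⁴ sin²2θ/(4u^{3/2}),  u = L² − r² sin²θ = 0.0330779 m².
Substituting r = 0.0541 m, L = 0.1864 m, θ = 49°: d²x/dθ² = -0.033602 m.
a = ω²·d²x/dθ² = (117.4)²·(-0.033602) = -463.37 m/s²;  |a| = 463.37 m/s².

463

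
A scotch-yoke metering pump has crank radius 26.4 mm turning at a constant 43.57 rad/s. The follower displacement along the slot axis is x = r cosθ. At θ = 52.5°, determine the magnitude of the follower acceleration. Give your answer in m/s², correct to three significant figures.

ω = 43.57 rad/s
x = r cosθ ⇒ ẍ = −rω² cosθ (ω constant).
|a| = rω²|cosθ| = 0.0264·(43.57)²·|cos 52.5°| = 30.509 m/s².

30.5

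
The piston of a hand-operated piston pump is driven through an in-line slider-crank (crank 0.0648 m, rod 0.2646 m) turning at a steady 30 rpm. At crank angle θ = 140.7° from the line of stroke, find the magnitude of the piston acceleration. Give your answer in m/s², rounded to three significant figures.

ω = 2π·30/60 = 3.142 rad/s
x(θ) = r cosθ + √(L² − r² sin²θ); with ω constant, a = ω²·d²x/dθ².
d²x/dθ² = −r cosθ − r²(cos2θ)/√u − r⁴ sin²2θ/(4u^{3/2}),  u = L² − r² sin²θ = 0.0683286 m².
Substituting r = 0.0648 m, L = 0.2646 m, θ = 140.7°: d²x/dθ² = +0.046733 m.
a = ω²·d²x/dθ² = (3.142)²·(+0.046733) = +0.46123 m/s²;  |a| = 0.46123 m/s².

0.461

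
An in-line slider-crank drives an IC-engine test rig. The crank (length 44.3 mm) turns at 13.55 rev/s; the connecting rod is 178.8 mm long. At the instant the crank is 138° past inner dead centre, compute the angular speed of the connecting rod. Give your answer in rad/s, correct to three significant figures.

15.9

ω = 85.14 rad/s (converted from 13.55 rev/s).
The rod makes angle φ with the slider axis where L sinφ = r sinθ; differentiating, L cosφ·φ̇ = r ω cosθ.
L cosφ = √(L² − r² sin²θ) = 0.17633 m.
|ω_rod| = r ω |cosθ| / √(L² − r² sin²θ) = 0.0443·85.14·0.74314/0.17633 = 15.896 rad/s.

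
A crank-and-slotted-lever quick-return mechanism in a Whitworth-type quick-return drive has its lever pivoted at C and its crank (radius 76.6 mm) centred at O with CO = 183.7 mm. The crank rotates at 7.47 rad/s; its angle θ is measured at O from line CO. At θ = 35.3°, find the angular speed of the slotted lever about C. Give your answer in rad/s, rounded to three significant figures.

2.07

ω = 7.47 rad/s
Crank pin A relative to C: A = (d + r cosθ, r sinθ); lever angle φ = atan2(r sinθ, d + r cosθ).
Differentiating tanφ: φ̇ = rω(d cosθ + r)/(d² + r² + 2dr cosθ).
d² + r² + 2dr cosθ = |CA|² = 0.0625817 m²;  d cosθ + r = +0.22652 m.
|ω_lever| = |0.0766·7.47·+0.22652| / 0.0625817 = 2.0712 rad/s.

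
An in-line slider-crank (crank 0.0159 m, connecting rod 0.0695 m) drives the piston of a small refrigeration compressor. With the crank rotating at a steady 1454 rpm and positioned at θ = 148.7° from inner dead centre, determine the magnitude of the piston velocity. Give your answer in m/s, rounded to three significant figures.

1.01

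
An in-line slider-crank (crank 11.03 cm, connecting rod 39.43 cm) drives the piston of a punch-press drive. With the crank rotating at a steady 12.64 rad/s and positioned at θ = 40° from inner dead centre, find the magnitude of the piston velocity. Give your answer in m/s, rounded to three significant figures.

1.09

ω = 12.64 rad/s
For an in-line slider-crank, x = r cosθ + √(L² − r² sin²θ), so v = −rω sinθ·[1 + r cosθ/√(L² − r² sin²θ)].
With r = 0.1103 m, L = 0.3943 m, θ = 40°: √(L² − r² sin²θ) = 0.38787 m.
v = −0.1103·12.64·0.64279·[1 + 0.1103·0.76604/0.38787] = -1.0914 m/s.
|v| = 1.0914 m/s.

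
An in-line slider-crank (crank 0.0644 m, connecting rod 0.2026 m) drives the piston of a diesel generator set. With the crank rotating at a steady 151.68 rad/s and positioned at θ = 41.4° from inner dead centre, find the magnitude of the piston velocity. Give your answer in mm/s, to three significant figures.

8040

ω = 151.7 rad/s
For an in-line slider-crank, x = r cosθ + √(L² − r² sin²θ), so v = −rω sinθ·[1 + r cosθ/√(L² − r² sin²θ)].
With r = 0.0644 m, L = 0.2026 m, θ = 41.4°: √(L² − r² sin²θ) = 0.19807 m.
v = −0.0644·151.7·0.66131·[1 + 0.0644·0.75011/0.19807] = -8.0353 m/s.
|v| = 8.0353 m/s = 8035.3 mm/s.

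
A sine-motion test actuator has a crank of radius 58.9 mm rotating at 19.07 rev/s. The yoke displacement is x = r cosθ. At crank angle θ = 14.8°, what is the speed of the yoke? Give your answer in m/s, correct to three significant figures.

1.80

ω = 119.8 rad/s (from 19.07 rev/s).
x = r cosθ ⇒ ẋ = −rω sinθ.
|v| = rω|sinθ| = 0.0589·119.8·|sin 14.8°| = 1.8028 m/s.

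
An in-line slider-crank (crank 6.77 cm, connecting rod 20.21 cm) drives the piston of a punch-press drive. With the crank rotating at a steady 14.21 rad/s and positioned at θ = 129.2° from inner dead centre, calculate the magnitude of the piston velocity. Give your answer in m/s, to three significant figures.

ω = 14.21 rad/s
For an in-line slider-crank, x = r cosθ + √(L² − r² sin²θ), so v = −rω sinθ·[1 + r cosθ/√(L² − r² sin²θ)].
With r = 0.0677 m, L = 0.2021 m, θ = 129.2°: √(L² − r² sin²θ) = 0.19517 m.
v = −0.0677·14.21·0.77494·[1 + 0.0677·-0.63203/0.19517] = -0.58207 m/s.
|v| = 0.58207 m/s.

0.582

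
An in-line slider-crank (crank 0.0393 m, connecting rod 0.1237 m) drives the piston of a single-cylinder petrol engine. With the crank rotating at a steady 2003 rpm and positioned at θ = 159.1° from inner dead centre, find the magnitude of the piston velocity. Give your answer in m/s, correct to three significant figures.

ω = 2π·2003/60 = 209.8 rad/s
For an in-line slider-crank, x = r cosθ + √(L² − r² sin²θ), so v = −rω sinθ·[1 + r cosθ/√(L² − r² sin²θ)].
With r = 0.0393 m, L = 0.1237 m, θ = 159.1°: √(L² − r² sin²θ) = 0.1229 m.
v = −0.0393·209.8·0.35674·[1 + 0.0393·-0.93420/0.1229] = -2.0622 m/s.
|v| = 2.0622 m/s.

2.06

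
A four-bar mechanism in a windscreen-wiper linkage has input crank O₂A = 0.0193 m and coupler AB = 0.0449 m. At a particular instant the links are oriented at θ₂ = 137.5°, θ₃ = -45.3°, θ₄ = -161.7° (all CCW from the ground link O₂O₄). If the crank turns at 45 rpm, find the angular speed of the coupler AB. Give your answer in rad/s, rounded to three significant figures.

ω₂ = 4.712 rad/s (from 45 rpm).
Differentiating the loop-closure r₂e^{iθ₂}+r₃e^{iθ₃}=r₁+r₄e^{iθ₄} gives r₂ω₂e^{iθ₂}+r₃ω₃e^{iθ₃}=r₄ω₄e^{iθ₄}.
Eliminating the other unknown: ω₃ = r₂ω₂ sin(θ₄−θ₂) / [r₃ sin(θ₃−θ₄)].
Numerator sine = +0.87292; denominator sine = +0.89571.
Result = 0.0193·4.712·(+0.87292) / (0.0449·(+0.89571)) = +1.9741 rad/s; magnitude 1.9741 rad/s.

1.97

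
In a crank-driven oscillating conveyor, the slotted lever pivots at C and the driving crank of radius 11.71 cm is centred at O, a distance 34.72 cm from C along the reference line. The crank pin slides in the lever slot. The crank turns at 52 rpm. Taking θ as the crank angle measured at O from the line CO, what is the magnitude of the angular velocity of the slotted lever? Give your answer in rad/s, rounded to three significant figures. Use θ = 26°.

1.32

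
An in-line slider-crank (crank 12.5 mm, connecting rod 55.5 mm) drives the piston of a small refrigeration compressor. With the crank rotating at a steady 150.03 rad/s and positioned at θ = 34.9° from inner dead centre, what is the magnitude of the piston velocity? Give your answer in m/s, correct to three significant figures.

1.27

ω = 150 rad/s
For an in-line slider-crank, x = r cosθ + √(L² − r² sin²θ), so v = −rω sinθ·[1 + r cosθ/√(L² − r² sin²θ)].
With r = 0.0125 m, L = 0.0555 m, θ = 34.9°: √(L² − r² sin²θ) = 0.055037 m.
v = −0.0125·150·0.57215·[1 + 0.0125·0.82015/0.055037] = -1.2729 m/s.
|v| = 1.2729 m/s.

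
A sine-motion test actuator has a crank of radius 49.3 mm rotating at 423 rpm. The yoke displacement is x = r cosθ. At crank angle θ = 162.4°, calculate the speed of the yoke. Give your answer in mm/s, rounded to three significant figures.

660

ω = 44.3 rad/s (from 423 rpm).
x = r cosθ ⇒ ẋ = −rω sinθ.
|v| = rω|sinθ| = 0.0493·44.3·|sin 162.4°| = 0.66032 m/s = 660.32 mm/s.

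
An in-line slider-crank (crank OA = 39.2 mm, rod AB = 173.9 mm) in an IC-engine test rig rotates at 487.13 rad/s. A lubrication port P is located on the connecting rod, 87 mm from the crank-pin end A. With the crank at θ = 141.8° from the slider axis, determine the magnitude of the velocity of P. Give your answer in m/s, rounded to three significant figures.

ω = 487.1 rad/s.  Crank-pin speed |V_A| = rω = 19.095 m/s, perpendicular to OA.
Rod angle: sinφ = −(r/L) sinθ ⇒ φ = -8.013°; ω_rod = −rω cosθ/√(L²−r²sin²θ) = +87.144 rad/s.
V_P = V_A + ω_rod × AP, with AP = 0.087 m along the rod.
Components: V_Px = −rω sinθ − a·ω_rod·sinφ = -10.752 m/s;  V_Py = rω cosθ + a·ω_rod·cosφ = -7.4988 m/s.
|V_P| = √(V_Px² + V_Py²) = 13.109 m/s.

13.1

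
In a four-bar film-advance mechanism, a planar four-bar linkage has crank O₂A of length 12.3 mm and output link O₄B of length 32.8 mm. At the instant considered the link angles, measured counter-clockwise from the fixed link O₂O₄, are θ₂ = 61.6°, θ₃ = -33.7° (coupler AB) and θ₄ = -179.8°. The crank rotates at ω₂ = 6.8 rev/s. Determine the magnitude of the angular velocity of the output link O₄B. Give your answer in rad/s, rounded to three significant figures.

28.6

ω₂ = 42.73 rad/s (from 6.8 rev/s).
Differentiating the loop-closure r₂e^{iθ₂}+r₃e^{iθ₃}=r₁+r₄e^{iθ₄} gives r₂ω₂e^{iθ₂}+r₃ω₃e^{iθ₃}=r₄ω₄e^{iθ₄}.
Eliminating the other unknown: ω₄ = r₂ω₂ sin(θ₂−θ₃) / [r₄ sin(θ₄−θ₃)].
Numerator sine = +0.99572; denominator sine = -0.55775.
Result = 0.0123·42.73·(+0.99572) / (0.0328·(-0.55775)) = -28.604 rad/s; magnitude 28.604 rad/s.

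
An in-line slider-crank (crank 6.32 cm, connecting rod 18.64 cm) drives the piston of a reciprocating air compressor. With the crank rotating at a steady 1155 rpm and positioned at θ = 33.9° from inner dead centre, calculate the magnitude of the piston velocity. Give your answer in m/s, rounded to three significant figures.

5.49

ω = 2π·1155/60 = 121 rad/s
For an in-line slider-crank, x = r cosθ + √(L² − r² sin²θ), so v = −rω sinθ·[1 + r cosθ/√(L² − r² sin²θ)].
With r = 0.0632 m, L = 0.1864 m, θ = 33.9°: √(L² − r² sin²θ) = 0.18304 m.
v = −0.0632·121·0.55775·[1 + 0.0632·0.83001/0.18304] = -5.4853 m/s.
|v| = 5.4853 m/s.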